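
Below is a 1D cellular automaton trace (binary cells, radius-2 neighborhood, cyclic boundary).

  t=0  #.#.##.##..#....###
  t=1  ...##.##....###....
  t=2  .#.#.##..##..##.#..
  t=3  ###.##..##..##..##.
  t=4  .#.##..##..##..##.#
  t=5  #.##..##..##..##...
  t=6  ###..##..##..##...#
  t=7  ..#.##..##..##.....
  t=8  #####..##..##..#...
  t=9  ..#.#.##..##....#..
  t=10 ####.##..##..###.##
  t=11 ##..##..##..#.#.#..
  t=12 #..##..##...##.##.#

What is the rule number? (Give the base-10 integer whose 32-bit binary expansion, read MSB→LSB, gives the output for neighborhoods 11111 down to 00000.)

  [31] ##### => #  t=8,i=2
  [30] ####. => .  t=0,i=18
  [29] ###.# => .  t=0,i=0
  [28] ###.. => #  t=1,i=14
  [27] ##.## => #  t=0,i=6
  [26] ##.#. => .  t=0,i=1
  [25] ##..# => .  t=0,i=9
  [24] ##... => .  t=1,i=8
  [23] #.### => .  t=3,i=0
  [22] #.##. => #  t=0,i=4
  [21] #.#.# => .  t=0,i=2
  [20] #.#.. => #  t=2,i=16
  [19] #..## => #  t=2,i=8
  [18] #..#. => .  t=0,i=10
  [17] #...# => .  t=2,i=18
  [16] #.... => #  t=0,i=13
  [15] .#### => .  t=0,i=17
  [14] .###. => #  t=1,i=13
  [13] .##.# => .  t=0,i=5
  [12] .##.. => .  t=0,i=8
  [11] .#.## => #  t=0,i=3
  [10] .#.#. => #  t=2,i=2
  [9] .#..# => .  t=11,i=17
  [8] .#... => #  t=0,i=12
  [7] ..### => .  t=0,i=16
  [6] ..##. => #  t=1,i=3
  [5] ..#.# => #  t=2,i=1
  [4] ..#.. => .  t=0,i=11
  [3] ...## => .  t=0,i=15
  [2] ...#. => #  t=2,i=0
  [1] ....# => #  t=0,i=14
  [0] ..... => .  t=1,i=0
  bits 10011000010110010100110101100110 = 2555989350

2555989350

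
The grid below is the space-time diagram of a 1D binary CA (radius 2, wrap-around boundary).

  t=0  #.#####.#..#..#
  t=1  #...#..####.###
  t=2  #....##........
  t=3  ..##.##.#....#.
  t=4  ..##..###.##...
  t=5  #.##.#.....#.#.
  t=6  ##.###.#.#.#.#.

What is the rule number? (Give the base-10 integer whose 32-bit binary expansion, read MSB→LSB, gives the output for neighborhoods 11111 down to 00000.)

  nb #####: next=#  (t=0,i=4, bit31=1)
  nb ####.: next=.  (t=0,i=5, bit30=0)
  nb ###.#: next=.  (t=0,i=6, bit29=0)
  nb ###..: next=#  (t=1,i=0, bit28=1)
  nb ##.##: next=.  (t=0,i=1, bit27=0)
  nb ##.#.: next=#  (t=0,i=7, bit26=1)
  nb ##..#: next=.  (t=4,i=4, bit25=0)
  nb ##...: next=.  (t=1,i=1, bit24=0)
  nb #.###: next=.  (t=0,i=2, bit23=0)
  nb #.##.: next=.  (t=3,i=5, bit22=0)
  nb #.#.#: next=#  (t=5,i=0, bit21=1)
  nb #.#..: next=#  (t=0,i=8, bit20=1)
  nb #..##: next=#  (t=0,i=13, bit19=1)
  nb #..#.: next=#  (t=0,i=10, bit18=1)
  nb #...#: next=.  (t=1,i=2, bit17=0)
  nb #....: next=#  (t=2,i=2, bit16=1)
  nb .####: next=.  (t=0,i=3, bit15=0)
  nb .###.: next=.  (t=4,i=7, bit14=0)
  nb .##.#: next=#  (t=0,i=0, bit13=1)
  nb .##..: next=#  (t=2,i=6, bit12=1)
  nb .#.##: next=#  (t=5,i=1, bit11=1)
  nb .#.#.: next=.  (t=5,i=12, bit10=0)
  nb .#..#: next=#  (t=0,i=9, bit9=1)
  nb .#...: next=.  (t=2,i=1, bit8=0)
  nb ..###: next=.  (t=1,i=7, bit7=0)
  nb ..##.: next=#  (t=0,i=14, bit6=1)
  nb ..#.#: next=#  (t=5,i=11, bit5=1)
  nb ..#..: next=.  (t=0,i=11, bit4=0)
  nb ...##: next=.  (t=2,i=4, bit3=0)
  nb ...#.: next=.  (t=1,i=3, bit2=0)
  nb ....#: next=#  (t=2,i=3, bit1=1)
  nb .....: next=.  (t=2,i=9, bit0=0)
  bits 10010100001111010011101001100010 = 2487040610

2487040610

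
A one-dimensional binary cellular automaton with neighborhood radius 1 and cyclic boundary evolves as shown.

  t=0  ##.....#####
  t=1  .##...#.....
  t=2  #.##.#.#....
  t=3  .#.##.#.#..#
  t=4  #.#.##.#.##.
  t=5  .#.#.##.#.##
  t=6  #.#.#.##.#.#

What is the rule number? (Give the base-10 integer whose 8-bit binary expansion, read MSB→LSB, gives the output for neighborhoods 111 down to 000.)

  ### -> .   bit 7 = 0  t=0,i=0
  ##. -> #   bit 6 = 1  t=0,i=1
  #.# -> #   bit 5 = 1  t=2,i=1
  #.. -> #   bit 4 = 1  t=0,i=2
  .## -> .   bit 3 = 0  t=0,i=7
  .#. -> .   bit 2 = 0  t=1,i=6
  ..# -> #   bit 1 = 1  t=0,i=6
  ... -> .   bit 0 = 0  t=0,i=3
  bits 01110010 = 114

114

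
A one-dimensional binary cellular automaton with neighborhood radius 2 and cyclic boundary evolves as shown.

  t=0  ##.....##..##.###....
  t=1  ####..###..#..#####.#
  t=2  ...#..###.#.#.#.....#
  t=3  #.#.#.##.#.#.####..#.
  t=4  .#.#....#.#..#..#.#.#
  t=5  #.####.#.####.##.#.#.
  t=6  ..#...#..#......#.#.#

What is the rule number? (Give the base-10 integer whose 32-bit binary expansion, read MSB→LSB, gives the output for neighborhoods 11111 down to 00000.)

  ##### -> .   bit 31 = 0  t=1,i=1
  ####. -> .   bit 30 = 0  t=1,i=2
  ###.# -> .   bit 29 = 0  t=1,i=18
  ###.. -> #   bit 28 = 1  t=0,i=16
  ##.## -> .   bit 27 = 0  t=0,i=13
  ##.#. -> #   bit 26 = 1  t=2,i=9
  ##..# -> .   bit 25 = 0  t=0,i=9
  ##... -> #   bit 24 = 1  t=0,i=2
  #.### -> #   bit 23 = 1  t=0,i=14
  #.##. -> .   bit 22 = 0  t=3,i=6
  #.#.# -> .   bit 21 = 0  t=2,i=10
  #.#.. -> #   bit 20 = 1  t=2,i=14
  #..## -> .   bit 19 = 0  t=0,i=10
  #..#. -> #   bit 18 = 1  t=1,i=10
  #...# -> .   bit 17 = 0  t=2,i=1
  #.... -> #   bit 16 = 1  t=0,i=3
  .#### -> .   bit 15 = 0  t=1,i=0
  .###. -> #   bit 14 = 1  t=0,i=15
  .##.# -> .   bit 13 = 0  t=0,i=12
  .##.. -> #   bit 12 = 1  t=0,i=1
  .#.## -> .   bit 11 = 0  t=3,i=5
  .#.#. -> #   bit 10 = 1  t=2,i=11
  .#..# -> #   bit 9 = 1  t=1,i=12
  .#... -> #   bit 8 = 1  t=2,i=0
  ..### -> #   bit 7 = 1  t=1,i=6
  ..##. -> #   bit 6 = 1  t=0,i=0
  ..#.# -> .   bit 5 = 0  t=3,i=19
  ..#.. -> .   bit 4 = 0  t=1,i=11
  ...## -> #   bit 3 = 1  t=0,i=6
  ...#. -> #   bit 2 = 1  t=2,i=2
  ....# -> .   bit 1 = 0  t=0,i=5
  ..... -> .   bit 0 = 0  t=0,i=4
  bits 00010101100101010101011111001100 = 362108876

362108876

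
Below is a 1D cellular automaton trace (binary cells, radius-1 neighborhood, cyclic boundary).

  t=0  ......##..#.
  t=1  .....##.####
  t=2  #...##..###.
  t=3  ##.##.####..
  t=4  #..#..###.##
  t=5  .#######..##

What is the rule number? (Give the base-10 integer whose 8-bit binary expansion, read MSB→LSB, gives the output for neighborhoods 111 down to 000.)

158

  ###|#  b7=1 t=1,i=9
  ##.|.  b6=0 t=0,i=7
  #.#|.  b5=0 t=1,i=7
  #..|#  b4=1 t=0,i=8
  .##|#  b3=1 t=0,i=6
  .#.|#  b2=1 t=0,i=10
  ..#|#  b1=1 t=0,i=5
  ...|.  b0=0 t=0,i=0
  bits 10011110 = 158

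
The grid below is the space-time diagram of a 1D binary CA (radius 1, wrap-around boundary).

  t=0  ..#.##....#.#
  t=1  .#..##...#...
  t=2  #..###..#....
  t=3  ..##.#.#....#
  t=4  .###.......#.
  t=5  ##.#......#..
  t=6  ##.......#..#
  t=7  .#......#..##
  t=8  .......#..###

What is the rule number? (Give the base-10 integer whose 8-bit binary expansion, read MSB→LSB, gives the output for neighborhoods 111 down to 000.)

  ###|.  b7=0 t=2,i=4
  ##.|#  b6=1 t=0,i=5
  #.#|.  b5=0 t=0,i=3
  #..|.  b4=0 t=0,i=0
  .##|#  b3=1 t=0,i=4
  .#.|.  b2=0 t=0,i=2
  ..#|#  b1=1 t=0,i=1
  ...|.  b0=0 t=0,i=7
  bits 01001010 = 74

74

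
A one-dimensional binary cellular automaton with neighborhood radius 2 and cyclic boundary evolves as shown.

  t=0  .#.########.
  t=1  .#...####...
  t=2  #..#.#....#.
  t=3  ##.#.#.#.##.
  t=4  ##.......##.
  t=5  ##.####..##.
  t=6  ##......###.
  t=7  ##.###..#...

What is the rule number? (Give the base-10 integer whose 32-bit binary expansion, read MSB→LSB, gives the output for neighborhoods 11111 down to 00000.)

  [31] ##### => #  t=0,i=5
  [30] ####. => .  t=0,i=9
  [29] ###.# => .  t=6,i=10
  [28] ###.. => .  t=0,i=10
  [27] ##.## => .  t=3,i=11
  [26] ##.#. => .  t=3,i=2
  [25] ##..# => .  t=0,i=11
  [24] ##... => .  t=1,i=9
  [23] #.### => .  t=0,i=3
  [22] #.##. => #  t=3,i=0
  [21] #.#.# => .  t=3,i=3
  [20] #.#.. => #  t=2,i=0
  [19] #..## => #  t=5,i=8
  [18] #..#. => .  t=0,i=0
  [17] #...# => #  t=1,i=3
  [16] #.... => #  t=1,i=10
  [15] .#### => .  t=0,i=4
  [14] .###. => .  t=6,i=9
  [13] .##.# => #  t=3,i=1
  [12] .##.. => #  t=4,i=1
  [11] .#.## => .  t=0,i=2
  [10] .#.#. => .  t=2,i=4
  [9] .#..# => #  t=2,i=1
  [8] .#... => .  t=1,i=2
  [7] ..### => #  t=1,i=5
  [6] ..##. => #  t=4,i=9
  [5] ..#.# => #  t=0,i=1
  [4] ..#.. => .  t=1,i=1
  [3] ...## => .  t=1,i=4
  [2] ...#. => #  t=1,i=0
  [1] ....# => .  t=1,i=11
  [0] ..... => #  t=4,i=4
  bits 10000000010110110011001011100101 = 2153460453

2153460453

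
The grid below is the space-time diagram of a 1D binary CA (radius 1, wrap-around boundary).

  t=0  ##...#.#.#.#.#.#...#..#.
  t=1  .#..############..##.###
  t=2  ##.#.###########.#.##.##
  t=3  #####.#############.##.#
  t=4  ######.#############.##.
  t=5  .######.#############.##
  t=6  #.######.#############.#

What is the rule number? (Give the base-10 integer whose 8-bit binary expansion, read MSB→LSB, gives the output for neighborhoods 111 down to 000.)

230

  [7] ### => #  t=1,i=5
  [6] ##. => #  t=0,i=1
  [5] #.# => #  t=0,i=6
  [4] #.. => .  t=0,i=2
  [3] .## => .  t=0,i=0
  [2] .#. => #  t=0,i=5
  [1] ..# => #  t=0,i=4
  [0] ... => .  t=0,i=3
  bits 11100110 = 230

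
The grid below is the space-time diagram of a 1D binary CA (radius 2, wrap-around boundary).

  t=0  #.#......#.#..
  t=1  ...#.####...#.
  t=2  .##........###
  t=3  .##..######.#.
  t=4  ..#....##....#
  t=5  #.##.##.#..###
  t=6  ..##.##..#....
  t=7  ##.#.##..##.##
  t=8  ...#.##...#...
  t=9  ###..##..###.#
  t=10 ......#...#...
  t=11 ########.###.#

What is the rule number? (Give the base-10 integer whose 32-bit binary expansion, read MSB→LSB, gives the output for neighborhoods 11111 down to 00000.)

  nb #####: next=#  (t=3,i=7, bit31=1)
  nb ####.: next=.  (t=1,i=7, bit30=0)
  nb ###.#: next=.  (t=2,i=13, bit29=0)
  nb ###..: next=.  (t=1,i=8, bit28=0)
  nb ##.##: next=.  (t=2,i=0, bit27=0)
  nb ##.#.: next=.  (t=3,i=11, bit26=0)
  nb ##..#: next=.  (t=3,i=3, bit25=0)
  nb ##...: next=.  (t=1,i=9, bit24=0)
  nb #.###: next=.  (t=1,i=5, bit23=0)
  nb #.##.: next=#  (t=2,i=1, bit22=1)
  nb #.#.#: next=#  (t=7,i=3, bit21=1)
  nb #.#..: next=.  (t=0,i=2, bit20=0)
  nb #..##: next=.  (t=3,i=0, bit19=0)
  nb #..#.: next=.  (t=0,i=13, bit18=0)
  nb #...#: next=.  (t=1,i=10, bit17=0)
  nb #....: next=.  (t=0,i=4, bit16=0)
  nb .####: next=.  (t=1,i=6, bit15=0)
  nb .###.: next=#  (t=2,i=12, bit14=1)
  nb .##.#: next=#  (t=5,i=3, bit13=1)
  nb .##..: next=#  (t=2,i=2, bit12=1)
  nb .#.##: next=.  (t=1,i=4, bit11=0)
  nb .#.#.: next=.  (t=0,i=1, bit10=0)
  nb .#..#: next=#  (t=0,i=12, bit9=1)
  nb .#...: next=#  (t=0,i=3, bit8=1)
  nb ..###: next=.  (t=2,i=11, bit7=0)
  nb ..##.: next=.  (t=3,i=1, bit6=0)
  nb ..#.#: next=.  (t=0,i=0, bit5=0)
  nb ..#..: next=#  (t=1,i=12, bit4=1)
  nb ...##: next=#  (t=2,i=10, bit3=1)
  nb ...#.: next=#  (t=0,i=8, bit2=1)
  nb ....#: next=#  (t=0,i=7, bit1=1)
  nb .....: next=#  (t=0,i=5, bit0=1)
  bits 10000000011000000111001100011111 = 2153804575

2153804575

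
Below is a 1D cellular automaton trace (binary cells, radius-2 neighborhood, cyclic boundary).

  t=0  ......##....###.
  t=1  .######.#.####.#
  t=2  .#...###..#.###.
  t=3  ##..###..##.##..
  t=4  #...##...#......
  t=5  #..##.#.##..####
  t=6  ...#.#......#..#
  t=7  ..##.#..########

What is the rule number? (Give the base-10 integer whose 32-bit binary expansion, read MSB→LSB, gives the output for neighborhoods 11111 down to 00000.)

1704215295

  nb #####: next=.  (t=1,i=3, bit31=0)
  nb ####.: next=#  (t=1,i=5, bit30=1)
  nb ###.#: next=#  (t=1,i=6, bit29=1)
  nb ###..: next=.  (t=0,i=14, bit28=0)
  nb ##.##: next=.  (t=3,i=11, bit27=0)
  nb ##.#.: next=#  (t=1,i=7, bit26=1)
  nb ##..#: next=.  (t=2,i=8, bit25=0)
  nb ##...: next=#  (t=0,i=8, bit24=1)
  nb #.###: next=#  (t=1,i=1, bit23=1)
  nb #.##.: next=.  (t=3,i=12, bit22=0)
  nb #.#.#: next=.  (t=1,i=8, bit21=0)
  nb #.#..: next=#  (t=6,i=5, bit20=1)
  nb #..##: next=.  (t=3,i=3, bit19=0)
  nb #..#.: next=#  (t=2,i=0, bit18=1)
  nb #...#: next=.  (t=2,i=3, bit17=0)
  nb #....: next=.  (t=0,i=0, bit16=0)
  nb .####: next=.  (t=1,i=2, bit15=0)
  nb .###.: next=#  (t=0,i=13, bit14=1)
  nb .##.#: next=.  (t=3,i=10, bit13=0)
  nb .##..: next=.  (t=0,i=7, bit12=0)
  nb .#.##: next=.  (t=1,i=0, bit11=0)
  nb .#.#.: next=.  (t=6,i=4, bit10=0)
  nb .#..#: next=#  (t=6,i=13, bit9=1)
  nb .#...: next=.  (t=2,i=2, bit8=0)
  nb ..###: next=#  (t=0,i=12, bit7=1)
  nb ..##.: next=#  (t=0,i=6, bit6=1)
  nb ..#.#: next=#  (t=2,i=10, bit5=1)
  nb ..#..: next=#  (t=2,i=1, bit4=1)
  nb ...##: next=#  (t=0,i=5, bit3=1)
  nb ...#.: next=#  (t=4,i=8, bit2=1)
  nb ....#: next=#  (t=0,i=4, bit1=1)
  nb .....: next=#  (t=0,i=1, bit0=1)
  bits 01100101100101000100001011111111 = 1704215295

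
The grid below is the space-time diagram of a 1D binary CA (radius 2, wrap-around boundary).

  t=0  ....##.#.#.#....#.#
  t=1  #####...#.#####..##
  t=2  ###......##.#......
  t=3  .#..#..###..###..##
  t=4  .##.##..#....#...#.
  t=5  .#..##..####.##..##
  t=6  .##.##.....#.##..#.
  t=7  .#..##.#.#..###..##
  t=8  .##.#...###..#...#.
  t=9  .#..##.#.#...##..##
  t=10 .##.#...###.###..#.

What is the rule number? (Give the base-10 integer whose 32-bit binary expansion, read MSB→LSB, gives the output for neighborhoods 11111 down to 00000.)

2698075994

  [31] ##### => #  t=1,i=0
  [30] ####. => .  t=1,i=3
  [29] ###.# => #  t=5,i=11
  [28] ###.. => .  t=1,i=4
  [27] ##.## => .  t=4,i=3
  [26] ##.#. => .  t=0,i=6
  [25] ##..# => .  t=1,i=15
  [24] ##... => .  t=1,i=5
  [23] #.### => #  t=1,i=10
  [22] #.##. => #  t=4,i=4
  [21] #.#.# => .  t=0,i=7
  [20] #.#.. => #  t=0,i=11
  [19] #..## => .  t=1,i=16
  [18] #..#. => .  t=3,i=3
  [17] #...# => .  t=1,i=6
  [16] #.... => #  t=0,i=1
  [15] .#### => .  t=1,i=11
  [14] .###. => #  t=2,i=1
  [13] .##.# => .  t=0,i=5
  [12] .##.. => #  t=4,i=5
  [11] .#.## => #  t=1,i=9
  [10] .#.#. => #  t=0,i=8
  [9] .#..# => #  t=3,i=2
  [8] .#... => #  t=0,i=0
  [7] ..### => .  t=1,i=17
  [6] ..##. => #  t=0,i=4
  [5] ..#.# => .  t=0,i=16
  [4] ..#.. => #  t=3,i=4
  [3] ...## => #  t=0,i=3
  [2] ...#. => .  t=0,i=15
  [1] ....# => #  t=0,i=2
  [0] ..... => .  t=2,i=5
  bits 10100000110100010101111101011010 = 2698075994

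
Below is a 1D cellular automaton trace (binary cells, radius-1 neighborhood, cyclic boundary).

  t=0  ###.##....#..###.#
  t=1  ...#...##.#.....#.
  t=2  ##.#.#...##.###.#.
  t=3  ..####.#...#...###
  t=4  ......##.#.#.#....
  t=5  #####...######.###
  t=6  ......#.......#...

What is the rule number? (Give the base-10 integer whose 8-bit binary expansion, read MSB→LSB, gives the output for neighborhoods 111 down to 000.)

37

  [7] ### => .  t=0,i=0
  [6] ##. => .  t=0,i=2
  [5] #.# => #  t=0,i=3
  [4] #.. => .  t=0,i=6
  [3] .## => .  t=0,i=4
  [2] .#. => #  t=0,i=10
  [1] ..# => .  t=0,i=9
  [0] ... => #  t=0,i=7
  bits 00100101 = 37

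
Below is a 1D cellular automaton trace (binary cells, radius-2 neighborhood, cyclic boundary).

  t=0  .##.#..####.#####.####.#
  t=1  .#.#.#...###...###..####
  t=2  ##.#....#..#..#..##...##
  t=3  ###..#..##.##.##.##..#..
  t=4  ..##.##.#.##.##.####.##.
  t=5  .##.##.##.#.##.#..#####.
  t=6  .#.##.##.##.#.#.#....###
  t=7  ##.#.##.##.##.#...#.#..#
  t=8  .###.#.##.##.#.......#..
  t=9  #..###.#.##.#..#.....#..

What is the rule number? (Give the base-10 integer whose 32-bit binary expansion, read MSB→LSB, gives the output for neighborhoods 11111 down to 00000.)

2120290904

  ##### -> .   bit 31 = 0  t=0,i=14
  ####. -> #   bit 30 = 1  t=0,i=9
  ###.# -> #   bit 29 = 1  t=0,i=10
  ###.. -> #   bit 28 = 1  t=1,i=11
  ##.## -> #   bit 27 = 1  t=0,i=11
  ##.#. -> #   bit 26 = 1  t=0,i=3
  ##..# -> #   bit 25 = 1  t=1,i=18
  ##... -> .   bit 24 = 0  t=1,i=12
  #.### -> .   bit 23 = 0  t=0,i=12
  #.##. -> #   bit 22 = 1  t=0,i=1
  #.#.# -> #   bit 21 = 1  t=0,i=23
  #.#.. -> .   bit 20 = 0  t=0,i=4
  #..## -> .   bit 19 = 0  t=0,i=6
  #..#. -> .   bit 18 = 0  t=2,i=10
  #...# -> .   bit 17 = 0  t=1,i=7
  #.... -> #   bit 16 = 1  t=2,i=5
  .#### -> .   bit 15 = 0  t=0,i=8
  .###. -> .   bit 14 = 0  t=1,i=10
  .##.# -> .   bit 13 = 0  t=0,i=2
  .##.. -> #   bit 12 = 1  t=2,i=18
  .#.## -> .   bit 11 = 0  t=0,i=0
  .#.#. -> .   bit 10 = 0  t=1,i=2
  .#..# -> #   bit 9 = 1  t=0,i=5
  .#... -> .   bit 8 = 0  t=1,i=6
  ..### -> .   bit 7 = 0  t=0,i=7
  ..##. -> #   bit 6 = 1  t=2,i=17
  ..#.# -> .   bit 5 = 0  t=7,i=18
  ..#.. -> #   bit 4 = 1  t=2,i=8
  ...## -> #   bit 3 = 1  t=1,i=8
  ...#. -> .   bit 2 = 0  t=2,i=7
  ....# -> .   bit 1 = 0  t=2,i=6
  ..... -> .   bit 0 = 0  t=8,i=16
  bits 01111110011000010001001001011000 = 2120290904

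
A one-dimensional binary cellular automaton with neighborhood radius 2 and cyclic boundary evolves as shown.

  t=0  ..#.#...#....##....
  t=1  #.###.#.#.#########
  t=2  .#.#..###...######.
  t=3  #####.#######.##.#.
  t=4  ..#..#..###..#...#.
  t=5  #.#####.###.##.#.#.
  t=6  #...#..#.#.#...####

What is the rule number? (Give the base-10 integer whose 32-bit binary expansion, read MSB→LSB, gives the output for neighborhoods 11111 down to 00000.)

  ##### -> #   bit 31 = 1  t=1,i=12
  ####. -> .   bit 30 = 0  t=1,i=18
  ###.# -> .   bit 29 = 0  t=1,i=0
  ###.. -> #   bit 28 = 1  t=2,i=8
  ##.## -> #   bit 27 = 1  t=1,i=1
  ##.#. -> .   bit 26 = 0  t=1,i=5
  ##..# -> .   bit 25 = 0  t=2,i=18
  ##... -> #   bit 24 = 1  t=0,i=15
  #.### -> .   bit 23 = 0  t=1,i=2
  #.##. -> .   bit 22 = 0  t=3,i=14
  #.#.# -> #   bit 21 = 1  t=1,i=6
  #.#.. -> #   bit 20 = 1  t=0,i=4
  #..## -> .   bit 19 = 0  t=2,i=5
  #..#. -> #   bit 18 = 1  t=2,i=0
  #...# -> #   bit 17 = 1  t=0,i=6
  #.... -> #   bit 16 = 1  t=0,i=10
  .#### -> .   bit 15 = 0  t=1,i=11
  .###. -> #   bit 14 = 1  t=1,i=3
  .##.# -> .   bit 13 = 0  t=3,i=15
  .##.. -> #   bit 12 = 1  t=0,i=14
  .#.## -> .   bit 11 = 0  t=1,i=9
  .#.#. -> #   bit 10 = 1  t=0,i=3
  .#..# -> #   bit 9 = 1  t=2,i=4
  .#... -> .   bit 8 = 0  t=0,i=5
  ..### -> #   bit 7 = 1  t=2,i=6
  ..##. -> #   bit 6 = 1  t=0,i=13
  ..#.# -> #   bit 5 = 1  t=0,i=2
  ..#.. -> #   bit 4 = 1  t=0,i=8
  ...## -> #   bit 3 = 1  t=0,i=12
  ...#. -> .   bit 2 = 0  t=0,i=1
  ....# -> #   bit 1 = 1  t=0,i=0
  ..... -> #   bit 0 = 1  t=0,i=17
  bits 10011001001101110101011011111011 = 2570540795

2570540795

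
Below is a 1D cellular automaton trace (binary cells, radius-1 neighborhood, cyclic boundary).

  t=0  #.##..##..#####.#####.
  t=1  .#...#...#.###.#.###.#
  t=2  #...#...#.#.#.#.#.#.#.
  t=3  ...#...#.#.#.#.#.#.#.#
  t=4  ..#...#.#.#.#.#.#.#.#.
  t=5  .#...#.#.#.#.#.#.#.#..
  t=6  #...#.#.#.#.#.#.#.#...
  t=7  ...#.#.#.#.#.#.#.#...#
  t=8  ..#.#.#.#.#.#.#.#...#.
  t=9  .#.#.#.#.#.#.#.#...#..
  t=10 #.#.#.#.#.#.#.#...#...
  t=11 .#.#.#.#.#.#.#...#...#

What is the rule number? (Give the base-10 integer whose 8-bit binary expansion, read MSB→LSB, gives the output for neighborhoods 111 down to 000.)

162

  ###|#  b7=1 t=0,i=11
  ##.|.  b6=0 t=0,i=3
  #.#|#  b5=1 t=0,i=1
  #..|.  b4=0 t=0,i=4
  .##|.  b3=0 t=0,i=2
  .#.|.  b2=0 t=0,i=0
  ..#|#  b1=1 t=0,i=5
  ...|.  b0=0 t=1,i=3
  bits 10100010 = 162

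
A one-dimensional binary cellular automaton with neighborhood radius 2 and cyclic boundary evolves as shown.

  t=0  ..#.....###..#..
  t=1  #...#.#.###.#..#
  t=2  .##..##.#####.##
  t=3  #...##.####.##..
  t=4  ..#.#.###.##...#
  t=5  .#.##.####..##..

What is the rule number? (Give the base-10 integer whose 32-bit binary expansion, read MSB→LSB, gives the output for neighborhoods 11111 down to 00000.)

3183461570

  ##### -> #   bit 31 = 1  t=2,i=10
  ####. -> .   bit 30 = 0  t=2,i=11
  ###.# -> #   bit 29 = 1  t=1,i=10
  ###.. -> #   bit 28 = 1  t=0,i=10
  ##.## -> #   bit 27 = 1  t=2,i=0
  ##.#. -> #   bit 26 = 1  t=1,i=11
  ##..# -> .   bit 25 = 0  t=0,i=11
  ##... -> #   bit 24 = 1  t=1,i=1
  #.### -> #   bit 23 = 1  t=1,i=8
  #.##. -> .   bit 22 = 0  t=2,i=1
  #.#.# -> #   bit 21 = 1  t=1,i=6
  #.#.. -> #   bit 20 = 1  t=1,i=12
  #..## -> #   bit 19 = 1  t=1,i=14
  #..#. -> #   bit 18 = 1  t=0,i=12
  #...# -> #   bit 17 = 1  t=1,i=2
  #.... -> #   bit 16 = 1  t=0,i=4
  .#### -> #   bit 15 = 1  t=2,i=9
  .###. -> #   bit 14 = 1  t=0,i=9
  .##.# -> .   bit 13 = 0  t=2,i=6
  .##.. -> .   bit 12 = 0  t=1,i=0
  .#.## -> .   bit 11 = 0  t=1,i=7
  .#.#. -> #   bit 10 = 1  t=1,i=5
  .#..# -> .   bit 9 = 0  t=1,i=13
  .#... -> .   bit 8 = 0  t=0,i=3
  ..### -> #   bit 7 = 1  t=0,i=8
  ..##. -> #   bit 6 = 1  t=1,i=15
  ..#.# -> .   bit 5 = 0  t=1,i=4
  ..#.. -> .   bit 4 = 0  t=0,i=2
  ...## -> .   bit 3 = 0  t=0,i=7
  ...#. -> .   bit 2 = 0  t=0,i=1
  ....# -> #   bit 1 = 1  t=0,i=0
  ..... -> .   bit 0 = 0  t=0,i=5
  bits 10111101101111111100010011000010 = 3183461570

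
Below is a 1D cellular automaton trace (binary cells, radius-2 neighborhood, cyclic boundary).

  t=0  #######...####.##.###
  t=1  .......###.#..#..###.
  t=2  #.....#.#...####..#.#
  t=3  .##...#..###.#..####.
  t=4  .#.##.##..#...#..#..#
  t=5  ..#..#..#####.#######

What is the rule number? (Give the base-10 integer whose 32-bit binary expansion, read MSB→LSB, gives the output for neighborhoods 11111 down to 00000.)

  nb #####: next=.  (t=0,i=0, bit31=0)
  nb ####.: next=.  (t=0,i=5, bit30=0)
  nb ###.#: next=.  (t=0,i=13, bit29=0)
  nb ###..: next=.  (t=0,i=6, bit28=0)
  nb ##.##: next=#  (t=0,i=14, bit27=1)
  nb ##.#.: next=.  (t=1,i=10, bit26=0)
  nb ##..#: next=#  (t=2,i=16, bit25=1)
  nb ##...: next=#  (t=0,i=7, bit24=1)
  nb #.###: next=#  (t=0,i=18, bit23=1)
  nb #.##.: next=.  (t=0,i=15, bit22=0)
  nb #.#.#: next=.  (t=4,i=1, bit21=0)
  nb #.#..: next=.  (t=1,i=11, bit20=0)
  nb #..##: next=.  (t=1,i=16, bit19=0)
  nb #..#.: next=#  (t=1,i=13, bit18=1)
  nb #...#: next=#  (t=0,i=8, bit17=1)
  nb #....: next=#  (t=1,i=0, bit16=1)
  nb .####: next=#  (t=0,i=11, bit15=1)
  nb .###.: next=#  (t=1,i=8, bit14=1)
  nb .##.#: next=.  (t=0,i=16, bit13=0)
  nb .##..: next=.  (t=2,i=0, bit12=0)
  nb .#.##: next=#  (t=2,i=19, bit11=1)
  nb .#.#.: next=.  (t=2,i=7, bit10=0)
  nb .#..#: next=#  (t=1,i=12, bit9=1)
  nb .#...: next=#  (t=2,i=9, bit8=1)
  nb ..###: next=.  (t=0,i=10, bit7=0)
  nb ..##.: next=#  (t=3,i=1, bit6=1)
  nb ..#.#: next=#  (t=2,i=6, bit5=1)
  nb ..#..: next=#  (t=1,i=14, bit4=1)
  nb ...##: next=#  (t=0,i=9, bit3=1)
  nb ...#.: next=.  (t=2,i=5, bit2=0)
  nb ....#: next=.  (t=1,i=5, bit1=0)
  nb .....: next=.  (t=1,i=1, bit0=0)
  bits 00001011100001111100101101111000 = 193448824

193448824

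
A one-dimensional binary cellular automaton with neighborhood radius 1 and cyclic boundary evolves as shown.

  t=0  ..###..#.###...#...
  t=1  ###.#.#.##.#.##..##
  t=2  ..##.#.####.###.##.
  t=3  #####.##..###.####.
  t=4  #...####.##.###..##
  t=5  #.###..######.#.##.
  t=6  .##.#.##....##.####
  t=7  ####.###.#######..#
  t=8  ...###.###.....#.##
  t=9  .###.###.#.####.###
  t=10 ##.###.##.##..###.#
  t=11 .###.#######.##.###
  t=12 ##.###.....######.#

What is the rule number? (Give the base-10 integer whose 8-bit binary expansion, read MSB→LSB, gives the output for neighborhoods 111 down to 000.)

  [7] ### => .  t=0,i=3
  [6] ##. => #  t=0,i=4
  [5] #.# => #  t=0,i=8
  [4] #.. => .  t=0,i=5
  [3] .## => #  t=0,i=2
  [2] .#. => .  t=0,i=7
  [1] ..# => #  t=0,i=1
  [0] ... => #  t=0,i=0
  bits 01101011 = 107

107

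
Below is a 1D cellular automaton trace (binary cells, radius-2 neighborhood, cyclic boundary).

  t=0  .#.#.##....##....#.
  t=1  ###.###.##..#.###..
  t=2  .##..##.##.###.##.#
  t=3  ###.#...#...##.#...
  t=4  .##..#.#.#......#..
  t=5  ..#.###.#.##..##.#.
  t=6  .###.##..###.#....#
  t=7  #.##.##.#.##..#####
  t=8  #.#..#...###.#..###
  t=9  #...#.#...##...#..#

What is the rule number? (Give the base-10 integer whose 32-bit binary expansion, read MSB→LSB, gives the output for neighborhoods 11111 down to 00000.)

4031601958

  ##### -> #   bit 31 = 1  t=7,i=16
  ####. -> #   bit 30 = 1  t=7,i=18
  ###.# -> #   bit 29 = 1  t=1,i=2
  ###.. -> #   bit 28 = 1  t=1,i=16
  ##.## -> .   bit 27 = 0  t=1,i=3
  ##.#. -> .   bit 26 = 0  t=2,i=17
  ##..# -> .   bit 25 = 0  t=1,i=10
  ##... -> .   bit 24 = 0  t=0,i=7
  #.### -> .   bit 23 = 0  t=1,i=4
  #.##. -> #   bit 22 = 1  t=0,i=5
  #.#.# -> .   bit 21 = 0  t=0,i=3
  #.#.. -> .   bit 20 = 0  t=3,i=4
  #..## -> #   bit 19 = 1  t=1,i=18
  #..#. -> #   bit 18 = 1  t=0,i=0
  #...# -> .   bit 17 = 0  t=3,i=6
  #.... -> #   bit 16 = 1  t=0,i=8
  .#### -> .   bit 15 = 0  t=7,i=15
  .###. -> #   bit 14 = 1  t=1,i=1
  .##.# -> .   bit 13 = 0  t=2,i=6
  .##.. -> #   bit 12 = 1  t=0,i=6
  .#.## -> #   bit 11 = 1  t=0,i=4
  .#.#. -> #   bit 10 = 1  t=0,i=2
  .#..# -> .   bit 9 = 0  t=0,i=18
  .#... -> #   bit 8 = 1  t=3,i=5
  ..### -> .   bit 7 = 0  t=1,i=0
  ..##. -> .   bit 6 = 0  t=0,i=11
  ..#.# -> #   bit 5 = 1  t=0,i=1
  ..#.. -> .   bit 4 = 0  t=0,i=17
  ...## -> .   bit 3 = 0  t=0,i=10
  ...#. -> #   bit 2 = 1  t=0,i=16
  ....# -> #   bit 1 = 1  t=0,i=9
  ..... -> .   bit 0 = 0  t=4,i=12
  bits 11110000010011010101110100100110 = 4031601958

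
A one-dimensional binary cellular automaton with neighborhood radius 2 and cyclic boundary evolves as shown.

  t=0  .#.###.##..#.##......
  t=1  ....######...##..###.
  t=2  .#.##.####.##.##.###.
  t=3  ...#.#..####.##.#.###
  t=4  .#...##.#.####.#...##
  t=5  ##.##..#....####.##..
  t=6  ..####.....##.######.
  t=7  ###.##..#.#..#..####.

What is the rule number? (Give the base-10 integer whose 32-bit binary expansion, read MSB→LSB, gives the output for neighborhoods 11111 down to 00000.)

  nb #####: next=#  (t=1,i=6, bit31=1)
  nb ####.: next=#  (t=1,i=8, bit30=1)
  nb ###.#: next=#  (t=0,i=5, bit29=1)
  nb ###..: next=#  (t=1,i=9, bit28=1)
  nb ##.##: next=#  (t=0,i=6, bit27=1)
  nb ##.#.: next=#  (t=3,i=15, bit26=1)
  nb ##..#: next=#  (t=0,i=9, bit25=1)
  nb ##...: next=.  (t=0,i=15, bit24=0)
  nb #.###: next=.  (t=0,i=3, bit23=0)
  nb #.##.: next=#  (t=0,i=7, bit22=1)
  nb #.#.#: next=.  (t=3,i=16, bit21=0)
  nb #.#..: next=#  (t=3,i=5, bit20=1)
  nb #..##: next=.  (t=1,i=16, bit19=0)
  nb #..#.: next=.  (t=0,i=10, bit18=0)
  nb #...#: next=#  (t=1,i=11, bit17=1)
  nb #....: next=.  (t=0,i=16, bit16=0)
  nb .####: next=.  (t=1,i=5, bit15=0)
  nb .###.: next=#  (t=0,i=4, bit14=1)
  nb .##.#: next=.  (t=2,i=4, bit13=0)
  nb .##..: next=#  (t=0,i=8, bit12=1)
  nb .#.##: next=.  (t=0,i=2, bit11=0)
  nb .#.#.: next=.  (t=3,i=4, bit10=0)
  nb .#..#: next=#  (t=3,i=6, bit9=1)
  nb .#...: next=.  (t=4,i=2, bit8=0)
  nb ..###: next=#  (t=1,i=4, bit7=1)
  nb ..##.: next=.  (t=1,i=13, bit6=0)
  nb ..#.#: next=.  (t=0,i=1, bit5=0)
  nb ..#..: next=.  (t=5,i=7, bit4=0)
  nb ...##: next=#  (t=1,i=3, bit3=1)
  nb ...#.: next=.  (t=0,i=0, bit2=0)
  nb ....#: next=.  (t=0,i=20, bit1=0)
  nb .....: next=#  (t=0,i=17, bit0=1)
  bits 11111110010100100101001010001001 = 4266807945

4266807945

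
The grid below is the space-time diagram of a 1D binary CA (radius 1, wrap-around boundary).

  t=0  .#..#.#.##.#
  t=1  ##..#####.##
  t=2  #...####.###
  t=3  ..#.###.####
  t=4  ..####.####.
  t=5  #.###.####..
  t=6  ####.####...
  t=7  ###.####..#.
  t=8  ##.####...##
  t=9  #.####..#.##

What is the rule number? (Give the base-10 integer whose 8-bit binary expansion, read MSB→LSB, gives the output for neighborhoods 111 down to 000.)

173

  [7] ### => #  t=1,i=0
  [6] ##. => .  t=0,i=9
  [5] #.# => #  t=0,i=0
  [4] #.. => .  t=0,i=2
  [3] .## => #  t=0,i=8
  [2] .#. => #  t=0,i=1
  [1] ..# => .  t=0,i=3
  [0] ... => #  t=2,i=2
  bits 10101101 = 173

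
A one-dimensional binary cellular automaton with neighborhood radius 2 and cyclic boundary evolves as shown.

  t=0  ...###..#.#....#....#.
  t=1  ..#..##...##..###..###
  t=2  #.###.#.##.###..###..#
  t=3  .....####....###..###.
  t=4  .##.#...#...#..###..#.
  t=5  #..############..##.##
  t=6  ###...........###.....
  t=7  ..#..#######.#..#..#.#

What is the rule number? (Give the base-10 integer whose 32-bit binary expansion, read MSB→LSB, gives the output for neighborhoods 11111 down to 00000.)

  nb #####: next=.  (t=5,i=5, bit31=0)
  nb ####.: next=.  (t=3,i=7, bit30=0)
  nb ###.#: next=.  (t=2,i=4, bit29=0)
  nb ###..: next=#  (t=0,i=5, bit28=1)
  nb ##.##: next=.  (t=2,i=1, bit27=0)
  nb ##.#.: next=#  (t=2,i=5, bit26=1)
  nb ##..#: next=#  (t=0,i=6, bit25=1)
  nb ##...: next=.  (t=1,i=7, bit24=0)
  nb #.###: next=.  (t=2,i=2, bit23=0)
  nb #.##.: next=#  (t=2,i=8, bit22=1)
  nb #.#.#: next=#  (t=2,i=6, bit21=1)
  nb #.#..: next=#  (t=0,i=10, bit20=1)
  nb #..##: next=#  (t=1,i=4, bit19=1)
  nb #..#.: next=.  (t=0,i=7, bit18=0)
  nb #...#: next=#  (t=1,i=8, bit17=1)
  nb #....: next=.  (t=0,i=0, bit16=0)
  nb .####: next=.  (t=3,i=6, bit15=0)
  nb .###.: next=.  (t=0,i=4, bit14=0)
  nb .##.#: next=.  (t=2,i=0, bit13=0)
  nb .##..: next=#  (t=1,i=6, bit12=1)
  nb .#.##: next=#  (t=2,i=7, bit11=1)
  nb .#.#.: next=.  (t=0,i=9, bit10=0)
  nb .#..#: next=#  (t=1,i=3, bit9=1)
  nb .#...: next=#  (t=0,i=11, bit8=1)
  nb ..###: next=.  (t=0,i=3, bit7=0)
  nb ..##.: next=.  (t=1,i=5, bit6=0)
  nb ..#.#: next=.  (t=0,i=8, bit5=0)
  nb ..#..: next=#  (t=0,i=15, bit4=1)
  nb ...##: next=#  (t=0,i=2, bit3=1)
  nb ...#.: next=#  (t=0,i=14, bit2=1)
  nb ....#: next=.  (t=0,i=1, bit1=0)
  nb .....: next=#  (t=3,i=1, bit0=1)
  bits 00010110011110100001101100011101 = 377101085

377101085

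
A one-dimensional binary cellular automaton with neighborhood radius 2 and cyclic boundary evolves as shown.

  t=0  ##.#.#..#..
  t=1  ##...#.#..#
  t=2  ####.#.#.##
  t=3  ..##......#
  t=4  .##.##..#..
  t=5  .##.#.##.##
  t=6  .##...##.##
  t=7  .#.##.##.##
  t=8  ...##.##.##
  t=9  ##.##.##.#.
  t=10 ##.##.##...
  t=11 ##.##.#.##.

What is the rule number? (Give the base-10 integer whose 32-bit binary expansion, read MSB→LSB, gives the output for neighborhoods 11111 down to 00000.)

  #####|.  b31=0 t=2,i=0
  ####.|#  b30=1 t=2,i=2
  ###.#|#  b29=1 t=2,i=3
  ###..|#  b28=1 t=1,i=1
  ##.##|.  b27=0 t=4,i=3
  ##.#.|.  b26=0 t=0,i=2
  ##..#|#  b25=1 t=4,i=6
  ##...|#  b24=1 t=1,i=2
  #.###|.  b23=0 t=2,i=9
  #.##.|#  b22=1 t=4,i=4
  #.#.#|.  b21=0 t=0,i=3
  #.#..|#  b20=1 t=0,i=5
  #..##|#  b19=1 t=0,i=10
  #..#.|#  b18=1 t=0,i=7
  #...#|#  b17=1 t=1,i=3
  #....|#  b16=1 t=3,i=5
  .####|#  b15=1 t=2,i=10
  .###.|#  b14=1 t=1,i=0
  .##.#|#  b13=1 t=0,i=1
  .##..|.  b12=0 t=3,i=3
  .#.##|.  b11=0 t=2,i=8
  .#.#.|.  b10=0 t=0,i=4
  .#..#|.  b9=0 t=0,i=6
  .#...|#  b8=1 t=4,i=9
  ..###|#  b7=1 t=1,i=10
  ..##.|#  b6=1 t=0,i=0
  ..#.#|#  b5=1 t=1,i=5
  ..#..|.  b4=0 t=0,i=8
  ...##|.  b3=0 t=4,i=0
  ...#.|.  b2=0 t=1,i=4
  ....#|#  b1=1 t=3,i=8
  .....|.  b0=0 t=3,i=6
  bits 01110011010111111110000111100010 = 1935663586

1935663586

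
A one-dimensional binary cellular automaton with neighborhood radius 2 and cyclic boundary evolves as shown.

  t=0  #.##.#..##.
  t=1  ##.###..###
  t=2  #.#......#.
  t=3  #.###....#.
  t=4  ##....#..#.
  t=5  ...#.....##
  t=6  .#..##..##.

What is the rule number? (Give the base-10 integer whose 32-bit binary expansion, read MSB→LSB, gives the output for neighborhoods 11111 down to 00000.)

1278454120

  ##### -> .   bit 31 = 0  t=1,i=10
  ####. -> #   bit 30 = 1  t=1,i=0
  ###.# -> .   bit 29 = 0  t=1,i=1
  ###.. -> .   bit 28 = 0  t=1,i=5
  ##.## -> #   bit 27 = 1  t=1,i=2
  ##.#. -> #   bit 26 = 1  t=0,i=4
  ##..# -> .   bit 25 = 0  t=1,i=6
  ##... -> .   bit 24 = 0  t=3,i=5
  #.### -> .   bit 23 = 0  t=1,i=3
  #.##. -> .   bit 22 = 0  t=0,i=2
  #.#.# -> #   bit 21 = 1  t=0,i=0
  #.#.. -> #   bit 20 = 1  t=0,i=5
  #..## -> .   bit 19 = 0  t=0,i=7
  #..#. -> .   bit 18 = 0  t=4,i=8
  #...# -> #   bit 17 = 1  t=5,i=1
  #.... -> #   bit 16 = 1  t=2,i=4
  .#### -> #   bit 15 = 1  t=1,i=9
  .###. -> .   bit 14 = 0  t=1,i=4
  .##.# -> #   bit 13 = 1  t=0,i=3
  .##.. -> .   bit 12 = 0  t=4,i=1
  .#.## -> #   bit 11 = 1  t=0,i=1
  .#.#. -> .   bit 10 = 0  t=2,i=1
  .#..# -> .   bit 9 = 0  t=0,i=6
  .#... -> #   bit 8 = 1  t=2,i=3
  ..### -> .   bit 7 = 0  t=1,i=8
  ..##. -> #   bit 6 = 1  t=0,i=8
  ..#.# -> #   bit 5 = 1  t=2,i=9
  ..#.. -> .   bit 4 = 0  t=4,i=6
  ...## -> #   bit 3 = 1  t=5,i=8
  ...#. -> .   bit 2 = 0  t=2,i=8
  ....# -> .   bit 1 = 0  t=2,i=7
  ..... -> .   bit 0 = 0  t=2,i=5
  bits 01001100001100111010100101101000 = 1278454120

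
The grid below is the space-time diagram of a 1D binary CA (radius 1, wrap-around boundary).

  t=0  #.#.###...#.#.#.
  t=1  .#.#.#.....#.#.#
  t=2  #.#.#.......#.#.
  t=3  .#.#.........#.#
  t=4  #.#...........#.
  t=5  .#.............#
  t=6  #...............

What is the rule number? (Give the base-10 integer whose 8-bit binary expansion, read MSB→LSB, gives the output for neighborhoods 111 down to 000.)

160

  ###|#  b7=1 t=0,i=5
  ##.|.  b6=0 t=0,i=6
  #.#|#  b5=1 t=0,i=1
  #..|.  b4=0 t=0,i=7
  .##|.  b3=0 t=0,i=4
  .#.|.  b2=0 t=0,i=0
  ..#|.  b1=0 t=0,i=9
  ...|.  b0=0 t=0,i=8
  bits 10100000 = 160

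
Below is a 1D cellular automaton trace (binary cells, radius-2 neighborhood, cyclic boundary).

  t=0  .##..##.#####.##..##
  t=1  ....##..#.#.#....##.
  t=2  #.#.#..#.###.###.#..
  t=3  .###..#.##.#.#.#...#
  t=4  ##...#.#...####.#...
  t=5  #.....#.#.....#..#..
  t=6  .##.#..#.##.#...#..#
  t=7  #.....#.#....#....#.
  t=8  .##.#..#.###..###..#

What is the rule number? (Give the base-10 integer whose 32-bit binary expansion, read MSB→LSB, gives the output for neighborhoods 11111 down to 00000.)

2695695682

  nb #####: next=#  (t=0,i=10, bit31=1)
  nb ####.: next=.  (t=0,i=11, bit30=0)
  nb ###.#: next=#  (t=0,i=12, bit29=1)
  nb ###..: next=.  (t=3,i=3, bit28=0)
  nb ##.##: next=.  (t=0,i=0, bit27=0)
  nb ##.#.: next=.  (t=2,i=16, bit26=0)
  nb ##..#: next=.  (t=0,i=3, bit25=0)
  nb ##...: next=.  (t=1,i=19, bit24=0)
  nb #.###: next=#  (t=0,i=8, bit23=1)
  nb #.##.: next=.  (t=0,i=1, bit22=0)
  nb #.#.#: next=#  (t=1,i=10, bit21=1)
  nb #.#..: next=.  (t=1,i=12, bit20=0)
  nb #..##: next=#  (t=0,i=4, bit19=1)
  nb #..#.: next=#  (t=1,i=7, bit18=1)
  nb #...#: next=.  (t=3,i=17, bit17=0)
  nb #....: next=#  (t=1,i=0, bit16=1)
  nb .####: next=.  (t=0,i=9, bit15=0)
  nb .###.: next=.  (t=2,i=10, bit14=0)
  nb .##.#: next=.  (t=0,i=6, bit13=0)
  nb .##..: next=.  (t=0,i=2, bit12=0)
  nb .#.##: next=#  (t=2,i=8, bit11=1)
  nb .#.#.: next=#  (t=1,i=9, bit10=1)
  nb .#..#: next=.  (t=2,i=5, bit9=0)
  nb .#...: next=#  (t=1,i=13, bit8=1)
  nb ..###: next=.  (t=4,i=11, bit7=0)
  nb ..##.: next=#  (t=0,i=5, bit6=1)
  nb ..#.#: next=.  (t=1,i=8, bit5=0)
  nb ..#..: next=.  (t=5,i=0, bit4=0)
  nb ...##: next=.  (t=1,i=3, bit3=0)
  nb ...#.: next=.  (t=3,i=18, bit2=0)
  nb ....#: next=#  (t=1,i=2, bit1=1)
  nb .....: next=.  (t=1,i=1, bit0=0)
  bits 10100000101011010000110101000010 = 2695695682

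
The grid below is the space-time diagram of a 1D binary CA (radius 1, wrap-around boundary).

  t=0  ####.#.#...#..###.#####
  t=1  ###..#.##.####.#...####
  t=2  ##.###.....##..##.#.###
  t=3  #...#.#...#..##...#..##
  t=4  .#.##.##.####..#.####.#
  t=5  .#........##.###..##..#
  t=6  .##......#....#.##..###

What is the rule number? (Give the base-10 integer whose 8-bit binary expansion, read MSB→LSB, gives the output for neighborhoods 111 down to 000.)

  ### -> #   bit 7 = 1  t=0,i=0
  ##. -> .   bit 6 = 0  t=0,i=3
  #.# -> .   bit 5 = 0  t=0,i=4
  #.. -> #   bit 4 = 1  t=0,i=8
  .## -> .   bit 3 = 0  t=0,i=14
  .#. -> #   bit 2 = 1  t=0,i=5
  ..# -> #   bit 1 = 1  t=0,i=10
  ... -> .   bit 0 = 0  t=0,i=9
  bits 10010110 = 150

150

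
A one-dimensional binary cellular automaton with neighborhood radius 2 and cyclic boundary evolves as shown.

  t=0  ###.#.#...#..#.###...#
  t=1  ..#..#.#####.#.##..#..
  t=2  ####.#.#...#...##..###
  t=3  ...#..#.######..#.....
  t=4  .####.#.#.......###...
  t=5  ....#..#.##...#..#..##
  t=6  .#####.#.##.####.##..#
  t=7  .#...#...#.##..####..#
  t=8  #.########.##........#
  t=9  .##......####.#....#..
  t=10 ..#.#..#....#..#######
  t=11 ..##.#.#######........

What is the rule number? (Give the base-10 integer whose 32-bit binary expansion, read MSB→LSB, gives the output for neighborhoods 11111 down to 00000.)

683890486

  [31] ##### => .  t=1,i=9
  [30] ####. => .  t=0,i=1
  [29] ###.# => #  t=0,i=2
  [28] ###.. => .  t=0,i=17
  [27] ##.## => #  t=6,i=11
  [26] ##.#. => .  t=0,i=3
  [25] ##..# => .  t=1,i=17
  [24] ##... => .  t=0,i=18
  [23] #.### => #  t=0,i=15
  [22] #.##. => #  t=1,i=15
  [21] #.#.# => .  t=0,i=4
  [20] #.#.. => .  t=0,i=6
  [19] #..## => .  t=2,i=18
  [18] #..#. => .  t=0,i=12
  [17] #...# => #  t=0,i=8
  [16] #.... => #  t=1,i=21
  [15] .#### => .  t=0,i=0
  [14] .###. => #  t=0,i=16
  [13] .##.# => .  t=6,i=10
  [12] .##.. => #  t=1,i=16
  [11] .#.## => .  t=0,i=14
  [10] .#.#. => #  t=0,i=5
  [9] .#..# => #  t=0,i=11
  [8] .#... => #  t=0,i=7
  [7] ..### => .  t=0,i=21
  [6] ..##. => .  t=2,i=15
  [5] ..#.# => #  t=0,i=13
  [4] ..#.. => #  t=0,i=10
  [3] ...## => .  t=0,i=20
  [2] ...#. => #  t=0,i=9
  [1] ....# => #  t=1,i=0
  [0] ..... => .  t=3,i=0
  bits 00101000110000110101011100110110 = 683890486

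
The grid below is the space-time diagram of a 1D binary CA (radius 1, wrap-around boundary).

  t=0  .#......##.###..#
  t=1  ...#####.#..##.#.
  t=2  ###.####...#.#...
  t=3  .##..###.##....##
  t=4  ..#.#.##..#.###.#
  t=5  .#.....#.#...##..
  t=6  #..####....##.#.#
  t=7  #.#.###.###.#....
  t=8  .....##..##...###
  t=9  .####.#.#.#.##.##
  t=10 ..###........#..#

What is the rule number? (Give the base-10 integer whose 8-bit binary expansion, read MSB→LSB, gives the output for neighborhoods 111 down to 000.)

195

  ###|#  b7=1 t=0,i=12
  ##.|#  b6=1 t=0,i=9
  #.#|.  b5=0 t=0,i=0
  #..|.  b4=0 t=0,i=2
  .##|.  b3=0 t=0,i=8
  .#.|.  b2=0 t=0,i=1
  ..#|#  b1=1 t=0,i=7
  ...|#  b0=1 t=0,i=3
  bits 11000011 = 195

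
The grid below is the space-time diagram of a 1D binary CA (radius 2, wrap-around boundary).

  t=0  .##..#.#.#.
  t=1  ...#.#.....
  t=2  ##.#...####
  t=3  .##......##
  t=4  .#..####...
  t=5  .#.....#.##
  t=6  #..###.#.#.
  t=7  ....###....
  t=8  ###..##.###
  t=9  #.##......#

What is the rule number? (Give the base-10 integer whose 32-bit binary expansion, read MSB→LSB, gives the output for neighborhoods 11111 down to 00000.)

  #####|#  b31=1 t=2,i=9
  ####.|.  b30=0 t=2,i=0
  ###.#|#  b29=1 t=2,i=1
  ###..|#  b28=1 t=4,i=7
  ##.##|.  b27=0 t=3,i=0
  ##.#.|#  b26=1 t=2,i=2
  ##..#|#  b25=1 t=0,i=3
  ##...|.  b24=0 t=3,i=3
  #.###|.  b23=0 t=8,i=8
  #.##.|#  b22=1 t=3,i=1
  #.#.#|.  b21=0 t=0,i=7
  #.#..|.  b20=0 t=0,i=9
  #..##|.  b19=0 t=0,i=0
  #..#.|.  b18=0 t=0,i=4
  #...#|.  b17=0 t=2,i=5
  #....|#  b16=1 t=1,i=7
  .####|.  b15=0 t=2,i=8
  .###.|#  b14=1 t=6,i=4
  .##.#|.  b13=0 t=3,i=10
  .##..|.  b12=0 t=0,i=2
  .#.##|.  b11=0 t=5,i=8
  .#.#.|.  b10=0 t=0,i=6
  .#..#|.  b9=0 t=0,i=10
  .#...|.  b8=0 t=1,i=6
  ..###|.  b7=0 t=2,i=7
  ..##.|.  b6=0 t=0,i=1
  ..#.#|#  b5=1 t=0,i=5
  ..#..|#  b4=1 t=4,i=1
  ...##|.  b3=0 t=2,i=6
  ...#.|.  b2=0 t=1,i=2
  ....#|#  b1=1 t=1,i=1
  .....|#  b0=1 t=1,i=0
  bits 10110110010000010100000000110011 = 3057729587

3057729587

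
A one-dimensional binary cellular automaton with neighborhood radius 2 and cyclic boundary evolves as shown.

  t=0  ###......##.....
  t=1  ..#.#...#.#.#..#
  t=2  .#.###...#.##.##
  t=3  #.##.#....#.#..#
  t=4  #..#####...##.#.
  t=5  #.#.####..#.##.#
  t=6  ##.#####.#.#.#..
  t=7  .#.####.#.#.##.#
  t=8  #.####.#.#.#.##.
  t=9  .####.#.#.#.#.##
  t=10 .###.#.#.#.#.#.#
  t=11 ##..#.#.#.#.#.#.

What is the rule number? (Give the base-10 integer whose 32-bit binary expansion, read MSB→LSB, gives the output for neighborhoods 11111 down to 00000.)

  [31] ##### => #  t=4,i=5
  [30] ####. => #  t=4,i=6
  [29] ###.# => .  t=6,i=7
  [28] ###.. => #  t=0,i=2
  [27] ##.## => .  t=2,i=13
  [26] ##.#. => #  t=2,i=0
  [25] ##..# => .  t=5,i=8
  [24] ##... => .  t=0,i=3
  [23] #.### => #  t=2,i=3
  [22] #.##. => .  t=2,i=11
  [21] #.#.# => .  t=1,i=10
  [20] #.#.. => #  t=1,i=4
  [19] #..## => #  t=3,i=14
  [18] #..#. => #  t=1,i=1
  [17] #...# => .  t=1,i=6
  [16] #.... => #  t=0,i=4
  [15] .#### => #  t=4,i=4
  [14] .###. => .  t=0,i=1
  [13] .##.# => #  t=2,i=12
  [12] .##.. => #  t=0,i=10
  [11] .#.## => #  t=2,i=2
  [10] .#.#. => #  t=1,i=3
  [9] .#..# => .  t=1,i=0
  [8] .#... => #  t=1,i=5
  [7] ..### => .  t=0,i=0
  [6] ..##. => .  t=0,i=9
  [5] ..#.# => .  t=1,i=2
  [4] ..#.. => #  t=1,i=15
  [3] ...## => #  t=0,i=8
  [2] ...#. => .  t=1,i=7
  [1] ....# => .  t=0,i=7
  [0] ..... => .  t=0,i=5
  bits 11010100100111011011110100011000 = 3567107352

3567107352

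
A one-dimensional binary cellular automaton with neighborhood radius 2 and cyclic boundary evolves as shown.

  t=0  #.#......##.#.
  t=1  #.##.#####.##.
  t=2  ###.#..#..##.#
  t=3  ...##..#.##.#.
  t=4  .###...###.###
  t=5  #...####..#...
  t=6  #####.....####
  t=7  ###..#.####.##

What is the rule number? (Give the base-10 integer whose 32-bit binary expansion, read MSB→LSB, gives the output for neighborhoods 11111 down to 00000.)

  nb #####: next=#  (t=1,i=7, bit31=1)
  nb ####.: next=.  (t=1,i=8, bit30=0)
  nb ###.#: next=.  (t=1,i=9, bit29=0)
  nb ###..: next=.  (t=4,i=3, bit28=0)
  nb ##.##: next=#  (t=1,i=4, bit27=1)
  nb ##.#.: next=#  (t=0,i=11, bit26=1)
  nb ##..#: next=.  (t=3,i=5, bit25=0)
  nb ##...: next=#  (t=4,i=4, bit24=1)
  nb #.###: next=.  (t=1,i=5, bit23=0)
  nb #.##.: next=#  (t=1,i=2, bit22=1)
  nb #.#.#: next=#  (t=0,i=0, bit21=1)
  nb #.#..: next=#  (t=0,i=2, bit20=1)
  nb #..##: next=#  (t=2,i=9, bit19=1)
  nb #..#.: next=.  (t=2,i=6, bit18=0)
  nb #...#: next=#  (t=4,i=5, bit17=1)
  nb #....: next=.  (t=0,i=4, bit16=0)
  nb .####: next=.  (t=1,i=6, bit15=0)
  nb .###.: next=.  (t=4,i=2, bit14=0)
  nb .##.#: next=.  (t=0,i=10, bit13=0)
  nb .##..: next=.  (t=3,i=4, bit12=0)
  nb .#.##: next=#  (t=1,i=1, bit11=1)
  nb .#.#.: next=.  (t=0,i=1, bit10=0)
  nb .#..#: next=.  (t=2,i=5, bit9=0)
  nb .#...: next=#  (t=0,i=3, bit8=1)
  nb ..###: next=#  (t=4,i=7, bit7=1)
  nb ..##.: next=#  (t=0,i=9, bit6=1)
  nb ..#.#: next=#  (t=3,i=7, bit5=1)
  nb ..#..: next=#  (t=2,i=7, bit4=1)
  nb ...##: next=#  (t=0,i=8, bit3=1)
  nb ...#.: next=#  (t=5,i=13, bit2=1)
  nb ....#: next=#  (t=0,i=7, bit1=1)
  nb .....: next=#  (t=0,i=5, bit0=1)
  bits 10001101011110100000100111111111 = 2373585407

2373585407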